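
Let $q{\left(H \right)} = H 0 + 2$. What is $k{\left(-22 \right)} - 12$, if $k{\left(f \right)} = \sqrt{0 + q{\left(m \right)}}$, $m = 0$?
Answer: $-12 + \sqrt{2} \approx -10.586$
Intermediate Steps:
$q{\left(H \right)} = 2$ ($q{\left(H \right)} = 0 + 2 = 2$)
$k{\left(f \right)} = \sqrt{2}$ ($k{\left(f \right)} = \sqrt{0 + 2} = \sqrt{2}$)
$k{\left(-22 \right)} - 12 = \sqrt{2} - 12 = -12 + \sqrt{2}$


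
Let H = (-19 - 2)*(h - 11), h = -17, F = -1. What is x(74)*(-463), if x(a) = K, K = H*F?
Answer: 272244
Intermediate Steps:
H = 588 (H = (-19 - 2)*(-17 - 11) = -21*(-28) = 588)
K = -588 (K = 588*(-1) = -588)
x(a) = -588
x(74)*(-463) = -588*(-463) = 272244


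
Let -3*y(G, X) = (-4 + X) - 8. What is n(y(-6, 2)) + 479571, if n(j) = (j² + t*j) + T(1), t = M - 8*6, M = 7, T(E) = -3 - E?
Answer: 4314973/9 ≈ 4.7944e+5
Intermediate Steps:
t = -41 (t = 7 - 8*6 = 7 - 48 = -41)
y(G, X) = 4 - X/3 (y(G, X) = -((-4 + X) - 8)/3 = -(-12 + X)/3 = 4 - X/3)
n(j) = -4 + j² - 41*j (n(j) = (j² - 41*j) + (-3 - 1*1) = (j² - 41*j) + (-3 - 1) = (j² - 41*j) - 4 = -4 + j² - 41*j)
n(y(-6, 2)) + 479571 = (-4 + (4 - ⅓*2)² - 41*(4 - ⅓*2)) + 479571 = (-4 + (4 - ⅔)² - 41*(4 - ⅔)) + 479571 = (-4 + (10/3)² - 41*10/3) + 479571 = (-4 + 100/9 - 410/3) + 479571 = -1166/9 + 479571 = 4314973/9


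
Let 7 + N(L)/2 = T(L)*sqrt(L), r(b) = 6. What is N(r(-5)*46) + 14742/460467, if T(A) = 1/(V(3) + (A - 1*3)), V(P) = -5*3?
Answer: -102092/7309 + 2*sqrt(69)/129 ≈ -13.839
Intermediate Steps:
V(P) = -15
T(A) = 1/(-18 + A) (T(A) = 1/(-15 + (A - 1*3)) = 1/(-15 + (A - 3)) = 1/(-15 + (-3 + A)) = 1/(-18 + A))
N(L) = -14 + 2*sqrt(L)/(-18 + L) (N(L) = -14 + 2*(sqrt(L)/(-18 + L)) = -14 + 2*sqrt(L)/(-18 + L))
N(r(-5)*46) + 14742/460467 = 2*(126 + sqrt(6*46) - 42*46)/(-18 + 6*46) + 14742/460467 = 2*(126 + sqrt(276) - 7*276)/(-18 + 276) + 14742*(1/460467) = 2*(126 + 2*sqrt(69) - 1932)/258 + 234/7309 = 2*(1/258)*(-1806 + 2*sqrt(69)) + 234/7309 = (-14 + 2*sqrt(69)/129) + 234/7309 = -102092/7309 + 2*sqrt(69)/129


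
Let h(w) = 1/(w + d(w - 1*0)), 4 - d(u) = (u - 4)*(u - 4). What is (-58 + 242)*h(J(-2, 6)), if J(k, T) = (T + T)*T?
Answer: -46/1137 ≈ -0.040457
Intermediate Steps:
J(k, T) = 2*T² (J(k, T) = (2*T)*T = 2*T²)
d(u) = 4 - (-4 + u)² (d(u) = 4 - (u - 4)*(u - 4) = 4 - (-4 + u)*(-4 + u) = 4 - (-4 + u)²)
h(w) = 1/(4 + w - (-4 + w)²) (h(w) = 1/(w + (4 - (-4 + (w - 1*0))²)) = 1/(w + (4 - (-4 + (w + 0))²)) = 1/(w + (4 - (-4 + w)²)) = 1/(4 + w - (-4 + w)²))
(-58 + 242)*h(J(-2, 6)) = (-58 + 242)/(4 + 2*6² - (-4 + 2*6²)²) = 184/(4 + 2*36 - (-4 + 2*36)²) = 184/(4 + 72 - (-4 + 72)²) = 184/(4 + 72 - 1*68²) = 184/(4 + 72 - 1*4624) = 184/(4 + 72 - 4624) = 184/(-4548) = 184*(-1/4548) = -46/1137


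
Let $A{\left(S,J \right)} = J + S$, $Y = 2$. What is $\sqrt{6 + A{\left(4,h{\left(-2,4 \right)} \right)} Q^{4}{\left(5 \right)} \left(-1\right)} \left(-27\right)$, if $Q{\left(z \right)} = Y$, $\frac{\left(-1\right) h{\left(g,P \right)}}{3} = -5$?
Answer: $- 27 i \sqrt{298} \approx - 466.09 i$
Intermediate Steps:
$h{\left(g,P \right)} = 15$ ($h{\left(g,P \right)} = \left(-3\right) \left(-5\right) = 15$)
$Q{\left(z \right)} = 2$
$\sqrt{6 + A{\left(4,h{\left(-2,4 \right)} \right)} Q^{4}{\left(5 \right)} \left(-1\right)} \left(-27\right) = \sqrt{6 + \left(15 + 4\right) 2^{4} \left(-1\right)} \left(-27\right) = \sqrt{6 + 19 \cdot 16 \left(-1\right)} \left(-27\right) = \sqrt{6 + 304 \left(-1\right)} \left(-27\right) = \sqrt{6 - 304} \left(-27\right) = \sqrt{-298} \left(-27\right) = i \sqrt{298} \left(-27\right) = - 27 i \sqrt{298}$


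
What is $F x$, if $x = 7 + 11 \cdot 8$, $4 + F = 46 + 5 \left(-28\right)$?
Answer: $-9310$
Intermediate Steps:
$F = -98$ ($F = -4 + \left(46 + 5 \left(-28\right)\right) = -4 + \left(46 - 140\right) = -4 - 94 = -98$)
$x = 95$ ($x = 7 + 88 = 95$)
$F x = \left(-98\right) 95 = -9310$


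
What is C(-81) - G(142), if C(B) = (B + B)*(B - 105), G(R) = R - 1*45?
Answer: 30035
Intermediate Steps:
G(R) = -45 + R (G(R) = R - 45 = -45 + R)
C(B) = 2*B*(-105 + B) (C(B) = (2*B)*(-105 + B) = 2*B*(-105 + B))
C(-81) - G(142) = 2*(-81)*(-105 - 81) - (-45 + 142) = 2*(-81)*(-186) - 1*97 = 30132 - 97 = 30035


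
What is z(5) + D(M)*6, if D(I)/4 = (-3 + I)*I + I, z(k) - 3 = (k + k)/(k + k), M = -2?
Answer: 196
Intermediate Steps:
z(k) = 4 (z(k) = 3 + (k + k)/(k + k) = 3 + (2*k)/((2*k)) = 3 + (2*k)*(1/(2*k)) = 3 + 1 = 4)
D(I) = 4*I + 4*I*(-3 + I) (D(I) = 4*((-3 + I)*I + I) = 4*(I*(-3 + I) + I) = 4*(I + I*(-3 + I)) = 4*I + 4*I*(-3 + I))
z(5) + D(M)*6 = 4 + (4*(-2)*(-2 - 2))*6 = 4 + (4*(-2)*(-4))*6 = 4 + 32*6 = 4 + 192 = 196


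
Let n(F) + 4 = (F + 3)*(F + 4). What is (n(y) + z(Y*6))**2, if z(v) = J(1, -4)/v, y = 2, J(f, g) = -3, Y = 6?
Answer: 96721/144 ≈ 671.67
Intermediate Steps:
n(F) = -4 + (3 + F)*(4 + F) (n(F) = -4 + (F + 3)*(F + 4) = -4 + (3 + F)*(4 + F))
z(v) = -3/v
(n(y) + z(Y*6))**2 = ((8 + 2**2 + 7*2) - 3/(6*6))**2 = ((8 + 4 + 14) - 3/36)**2 = (26 - 3*1/36)**2 = (26 - 1/12)**2 = (311/12)**2 = 96721/144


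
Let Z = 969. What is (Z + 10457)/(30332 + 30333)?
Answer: 11426/60665 ≈ 0.18835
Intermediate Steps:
(Z + 10457)/(30332 + 30333) = (969 + 10457)/(30332 + 30333) = 11426/60665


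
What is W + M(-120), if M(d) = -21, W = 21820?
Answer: 21799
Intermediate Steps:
W + M(-120) = 21820 - 21 = 21799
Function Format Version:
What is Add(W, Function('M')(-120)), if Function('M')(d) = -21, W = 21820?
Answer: 21799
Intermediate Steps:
Add(W, Function('M')(-120)) = Add(21820, -21) = 21799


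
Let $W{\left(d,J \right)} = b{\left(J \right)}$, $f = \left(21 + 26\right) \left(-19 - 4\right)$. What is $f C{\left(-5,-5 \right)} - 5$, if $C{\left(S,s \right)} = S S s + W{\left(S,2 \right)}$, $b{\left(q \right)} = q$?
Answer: $132958$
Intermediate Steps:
$f = -1081$ ($f = 47 \left(-23\right) = -1081$)
$W{\left(d,J \right)} = J$
$C{\left(S,s \right)} = 2 + s S^{2}$ ($C{\left(S,s \right)} = S S s + 2 = S^{2} s + 2 = s S^{2} + 2 = 2 + s S^{2}$)
$f C{\left(-5,-5 \right)} - 5 = - 1081 \left(2 - 5 \left(-5\right)^{2}\right) - 5 = - 1081 \left(2 - 125\right) - 5 = \left(-1081\right) \left(-123\right) - 5 = 132963 - 5 = 132958$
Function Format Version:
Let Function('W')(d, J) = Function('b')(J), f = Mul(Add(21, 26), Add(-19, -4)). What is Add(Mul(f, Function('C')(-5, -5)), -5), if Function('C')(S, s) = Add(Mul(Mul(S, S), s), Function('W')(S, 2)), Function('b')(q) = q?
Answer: 132958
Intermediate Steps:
f = -1081 (f = Mul(47, -23) = -1081)
Function('W')(d, J) = J
Function('C')(S, s) = Add(2, Mul(s, Pow(S, 2))) (Function('C')(S, s) = Add(Mul(Mul(S, S), s), 2) = Add(Mul(Pow(S, 2), s), 2) = Add(Mul(s, Pow(S, 2)), 2) = Add(2, Mul(s, Pow(S, 2))))
Add(Mul(f, Function('C')(-5, -5)), -5) = Add(Mul(-1081, Add(2, Mul(-5, Pow(-5, 2)))), -5) = Add(Mul(-1081, Add(2, Mul(-5, 25))), -5) = Add(Mul(-1081, Add(2, -125)), -5) = Add(Mul(-1081, -123), -5) = Add(132963, -5) = 132958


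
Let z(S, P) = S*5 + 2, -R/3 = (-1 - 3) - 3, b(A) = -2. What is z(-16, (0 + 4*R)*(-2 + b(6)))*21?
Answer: -1638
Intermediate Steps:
R = 21 (R = -3*((-1 - 3) - 3) = -3*(-4 - 3) = -3*(-7) = 21)
z(S, P) = 2 + 5*S (z(S, P) = 5*S + 2 = 2 + 5*S)
z(-16, (0 + 4*R)*(-2 + b(6)))*21 = (2 + 5*(-16))*21 = (2 - 80)*21 = -78*21 = -1638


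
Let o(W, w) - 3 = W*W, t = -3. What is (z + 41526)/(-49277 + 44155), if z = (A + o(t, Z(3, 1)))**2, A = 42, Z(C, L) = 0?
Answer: -22221/2561 ≈ -8.6767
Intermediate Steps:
o(W, w) = 3 + W**2 (o(W, w) = 3 + W*W = 3 + W**2)
z = 2916 (z = (42 + (3 + (-3)**2))**2 = (42 + (3 + 9))**2 = (42 + 12)**2 = 54**2 = 2916)
(z + 41526)/(-49277 + 44155) = (2916 + 41526)/(-49277 + 44155) = 44442/(-5122) = 44442*(-1/5122) = -22221/2561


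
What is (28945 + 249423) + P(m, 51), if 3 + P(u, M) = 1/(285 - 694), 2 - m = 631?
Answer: 113851284/409 ≈ 2.7837e+5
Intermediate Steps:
m = -629 (m = 2 - 1*631 = 2 - 631 = -629)
P(u, M) = -1228/409 (P(u, M) = -3 + 1/(285 - 694) = -3 + 1/(-409) = -3 - 1/409 = -1228/409)
(28945 + 249423) + P(m, 51) = (28945 + 249423) - 1228/409 = 278368 - 1228/409 = 113851284/409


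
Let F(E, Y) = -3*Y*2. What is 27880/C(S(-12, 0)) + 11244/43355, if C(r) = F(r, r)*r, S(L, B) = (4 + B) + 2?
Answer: -150788587/1170585 ≈ -128.81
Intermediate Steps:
F(E, Y) = -6*Y
S(L, B) = 6 + B
C(r) = -6*r² (C(r) = (-6*r)*r = -6*r²)
27880/C(S(-12, 0)) + 11244/43355 = 27880/((-6*(6 + 0)²)) + 11244/43355 = 27880/((-6*6²)) + 11244*(1/43355) = 27880/((-6*36)) + 11244/43355 = 27880/(-216) + 11244/43355 = 27880*(-1/216) + 11244/43355 = -3485/27 + 11244/43355 = -150788587/1170585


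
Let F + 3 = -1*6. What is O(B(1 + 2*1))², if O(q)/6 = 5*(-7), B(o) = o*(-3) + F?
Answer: 44100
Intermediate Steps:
F = -9 (F = -3 - 1*6 = -3 - 6 = -9)
B(o) = -9 - 3*o (B(o) = o*(-3) - 9 = -3*o - 9 = -9 - 3*o)
O(q) = -210 (O(q) = 6*(5*(-7)) = 6*(-35) = -210)
O(B(1 + 2*1))² = (-210)² = 44100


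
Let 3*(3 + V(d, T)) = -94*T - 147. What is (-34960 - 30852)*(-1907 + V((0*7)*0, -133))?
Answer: -436004500/3 ≈ -1.4533e+8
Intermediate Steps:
V(d, T) = -52 - 94*T/3 (V(d, T) = -3 + (-94*T - 147)/3 = -3 + (-147 - 94*T)/3 = -3 + (-49 - 94*T/3) = -52 - 94*T/3)
(-34960 - 30852)*(-1907 + V((0*7)*0, -133)) = (-34960 - 30852)*(-1907 + (-52 - 94/3*(-133))) = -65812*(-1907 + (-52 + 12502/3)) = -65812*(-1907 + 12346/3) = -65812*6625/3 = -436004500/3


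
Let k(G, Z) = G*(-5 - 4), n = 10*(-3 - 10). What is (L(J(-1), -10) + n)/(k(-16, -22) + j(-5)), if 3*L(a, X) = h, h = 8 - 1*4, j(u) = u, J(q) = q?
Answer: -386/417 ≈ -0.92566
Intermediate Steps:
h = 4 (h = 8 - 4 = 4)
n = -130 (n = 10*(-13) = -130)
k(G, Z) = -9*G (k(G, Z) = G*(-9) = -9*G)
L(a, X) = 4/3 (L(a, X) = (1/3)*4 = 4/3)
(L(J(-1), -10) + n)/(k(-16, -22) + j(-5)) = (4/3 - 130)/(-9*(-16) - 5) = -386/(3*(144 - 5)) = -386/3/139 = -386/3*1/139 = -386/417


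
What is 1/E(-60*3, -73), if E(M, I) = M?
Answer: -1/180 ≈ -0.0055556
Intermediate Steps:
1/E(-60*3, -73) = 1/(-60*3) = 1/(-180) = -1/180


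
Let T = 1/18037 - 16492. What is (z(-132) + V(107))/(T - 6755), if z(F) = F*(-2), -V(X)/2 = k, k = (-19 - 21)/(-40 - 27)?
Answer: -158797748/14046755623 ≈ -0.011305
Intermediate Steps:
k = 40/67 (k = -40/(-67) = -40*(-1/67) = 40/67 ≈ 0.59702)
V(X) = -80/67 (V(X) = -2*40/67 = -80/67)
T = -297466203/18037 (T = 1/18037 - 16492 = -297466203/18037 ≈ -16492.)
z(F) = -2*F
(z(-132) + V(107))/(T - 6755) = (-2*(-132) - 80/67)/(-297466203/18037 - 6755) = (264 - 80/67)/(-419306138/18037) = (17608/67)*(-18037/419306138) = -158797748/14046755623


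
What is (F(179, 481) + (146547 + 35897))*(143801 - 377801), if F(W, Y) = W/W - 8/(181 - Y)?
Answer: -42692136240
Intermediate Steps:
F(W, Y) = 1 - 8/(181 - Y)
(F(179, 481) + (146547 + 35897))*(143801 - 377801) = ((-173 + 481)/(-181 + 481) + (146547 + 35897))*(143801 - 377801) = (308/300 + 182444)*(-234000) = ((1/300)*308 + 182444)*(-234000) = (77/75 + 182444)*(-234000) = (13683377/75)*(-234000) = -42692136240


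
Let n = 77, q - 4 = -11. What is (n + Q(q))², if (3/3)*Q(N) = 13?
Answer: 8100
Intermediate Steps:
q = -7 (q = 4 - 11 = -7)
Q(N) = 13
(n + Q(q))² = (77 + 13)² = 90² = 8100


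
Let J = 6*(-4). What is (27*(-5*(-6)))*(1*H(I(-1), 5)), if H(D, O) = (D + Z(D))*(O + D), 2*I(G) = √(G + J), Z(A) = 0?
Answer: -10125/2 + 10125*I ≈ -5062.5 + 10125.0*I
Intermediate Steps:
J = -24
I(G) = √(-24 + G)/2 (I(G) = √(G - 24)/2 = √(-24 + G)/2)
H(D, O) = D*(D + O) (H(D, O) = (D + 0)*(O + D) = D*(D + O))
(27*(-5*(-6)))*(1*H(I(-1), 5)) = (27*(-5*(-6)))*(1*((√(-24 - 1)/2)*(√(-24 - 1)/2 + 5))) = (27*30)*(1*((√(-25)/2)*(√(-25)/2 + 5))) = 810*(1*(((5*I)/2)*((5*I)/2 + 5))) = 810*(1*((5*I/2)*(5*I/2 + 5))) = 810*(1*((5*I/2)*(5 + 5*I/2))) = 810*(1*(5*I*(5 + 5*I/2)/2)) = 810*(5*I*(5 + 5*I/2)/2) = 2025*I*(5 + 5*I/2)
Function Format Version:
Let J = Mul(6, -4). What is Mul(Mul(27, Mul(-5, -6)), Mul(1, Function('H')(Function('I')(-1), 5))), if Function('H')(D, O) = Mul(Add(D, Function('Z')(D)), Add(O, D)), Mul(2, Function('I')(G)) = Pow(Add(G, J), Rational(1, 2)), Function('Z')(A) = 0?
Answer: Add(Rational(-10125, 2), Mul(10125, I)) ≈ Add(-5062.5, Mul(10125., I))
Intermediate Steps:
J = -24
Function('I')(G) = Mul(Rational(1, 2), Pow(Add(-24, G), Rational(1, 2))) (Function('I')(G) = Mul(Rational(1, 2), Pow(Add(G, -24), Rational(1, 2))) = Mul(Rational(1, 2), Pow(Add(-24, G), Rational(1, 2))))
Function('H')(D, O) = Mul(D, Add(D, O)) (Function('H')(D, O) = Mul(Add(D, 0), Add(O, D)) = Mul(D, Add(D, O)))
Mul(Mul(27, Mul(-5, -6)), Mul(1, Function('H')(Function('I')(-1), 5))) = Mul(Mul(27, Mul(-5, -6)), Mul(1, Mul(Mul(Rational(1, 2), Pow(Add(-24, -1), Rational(1, 2))), Add(Mul(Rational(1, 2), Pow(Add(-24, -1), Rational(1, 2))), 5)))) = Mul(Mul(27, 30), Mul(1, Mul(Mul(Rational(1, 2), Pow(-25, Rational(1, 2))), Add(Mul(Rational(1, 2), Pow(-25, Rational(1, 2))), 5)))) = Mul(810, Mul(1, Mul(Mul(Rational(1, 2), Mul(5, I)), Add(Mul(Rational(1, 2), Mul(5, I)), 5)))) = Mul(810, Mul(1, Mul(Mul(Rational(5, 2), I), Add(Mul(Rational(5, 2), I), 5)))) = Mul(810, Mul(1, Mul(Mul(Rational(5, 2), I), Add(5, Mul(Rational(5, 2), I))))) = Mul(810, Mul(1, Mul(Rational(5, 2), I, Add(5, Mul(Rational(5, 2), I))))) = Mul(810, Mul(Rational(5, 2), I, Add(5, Mul(Rational(5, 2), I)))) = Mul(2025, I, Add(5, Mul(Rational(5, 2), I)))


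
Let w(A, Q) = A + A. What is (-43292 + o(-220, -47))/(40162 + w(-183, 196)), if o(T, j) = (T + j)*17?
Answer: -47831/39796 ≈ -1.2019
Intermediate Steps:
w(A, Q) = 2*A
o(T, j) = 17*T + 17*j
(-43292 + o(-220, -47))/(40162 + w(-183, 196)) = (-43292 + (17*(-220) + 17*(-47)))/(40162 + 2*(-183)) = (-43292 + (-3740 - 799))/(40162 - 366) = (-43292 - 4539)/39796 = -47831*1/39796 = -47831/39796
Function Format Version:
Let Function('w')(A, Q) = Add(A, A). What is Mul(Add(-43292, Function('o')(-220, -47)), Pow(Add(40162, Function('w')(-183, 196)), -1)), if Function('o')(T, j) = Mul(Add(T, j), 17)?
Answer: Rational(-47831, 39796) ≈ -1.2019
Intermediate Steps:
Function('w')(A, Q) = Mul(2, A)
Function('o')(T, j) = Add(Mul(17, T), Mul(17, j))
Mul(Add(-43292, Function('o')(-220, -47)), Pow(Add(40162, Function('w')(-183, 196)), -1)) = Mul(Add(-43292, Add(Mul(17, -220), Mul(17, -47))), Pow(Add(40162, Mul(2, -183)), -1)) = Mul(Add(-43292, Add(-3740, -799)), Pow(Add(40162, -366), -1)) = Mul(Add(-43292, -4539), Pow(39796, -1)) = Mul(-47831, Rational(1, 39796)) = Rational(-47831, 39796)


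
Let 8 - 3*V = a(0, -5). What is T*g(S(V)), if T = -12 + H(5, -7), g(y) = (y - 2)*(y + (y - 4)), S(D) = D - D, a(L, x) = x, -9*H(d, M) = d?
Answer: -904/9 ≈ -100.44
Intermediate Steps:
H(d, M) = -d/9
V = 13/3 (V = 8/3 - 1/3*(-5) = 8/3 + 5/3 = 13/3 ≈ 4.3333)
S(D) = 0
g(y) = (-4 + 2*y)*(-2 + y) (g(y) = (-2 + y)*(y + (-4 + y)) = (-2 + y)*(-4 + 2*y) = (-4 + 2*y)*(-2 + y))
T = -113/9 (T = -12 - 1/9*5 = -12 - 5/9 = -113/9 ≈ -12.556)
T*g(S(V)) = -113*(8 - 8*0 + 2*0**2)/9 = -113*(8 + 0 + 2*0)/9 = -113*(8 + 0 + 0)/9 = -113/9*8 = -904/9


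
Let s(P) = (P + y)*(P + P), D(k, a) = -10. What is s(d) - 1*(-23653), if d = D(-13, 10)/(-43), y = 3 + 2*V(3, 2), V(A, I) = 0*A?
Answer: 43737177/1849 ≈ 23655.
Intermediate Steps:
V(A, I) = 0
y = 3 (y = 3 + 2*0 = 3 + 0 = 3)
d = 10/43 (d = -10/(-43) = -10*(-1/43) = 10/43 ≈ 0.23256)
s(P) = 2*P*(3 + P) (s(P) = (P + 3)*(P + P) = (3 + P)*(2*P) = 2*P*(3 + P))
s(d) - 1*(-23653) = 2*(10/43)*(3 + 10/43) - 1*(-23653) = 2*(10/43)*(139/43) + 23653 = 2780/1849 + 23653 = 43737177/1849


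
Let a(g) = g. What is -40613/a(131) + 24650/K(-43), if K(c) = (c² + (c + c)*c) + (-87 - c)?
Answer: -220264189/720893 ≈ -305.54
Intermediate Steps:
K(c) = -87 - c + 3*c² (K(c) = (c² + (2*c)*c) + (-87 - c) = (c² + 2*c²) + (-87 - c) = 3*c² + (-87 - c) = -87 - c + 3*c²)
-40613/a(131) + 24650/K(-43) = -40613/131 + 24650/(-87 - 1*(-43) + 3*(-43)²) = -40613*1/131 + 24650/(-87 + 43 + 3*1849) = -40613/131 + 24650/(-87 + 43 + 5547) = -40613/131 + 24650/5503 = -220264189/720893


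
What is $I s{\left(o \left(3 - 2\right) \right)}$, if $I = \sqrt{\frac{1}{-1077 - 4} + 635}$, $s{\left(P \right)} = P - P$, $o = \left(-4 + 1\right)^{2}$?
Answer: $0$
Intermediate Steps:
$o = 9$ ($o = \left(-3\right)^{2} = 9$)
$s{\left(P \right)} = 0$
$I = \frac{\sqrt{742035154}}{1081}$ ($I = \sqrt{\frac{1}{-1081} + 635} = \sqrt{- \frac{1}{1081} + 635} = \sqrt{\frac{686434}{1081}} = \frac{\sqrt{742035154}}{1081} \approx 25.199$)
$I s{\left(o \left(3 - 2\right) \right)} = \frac{\sqrt{742035154}}{1081} \cdot 0 = 0$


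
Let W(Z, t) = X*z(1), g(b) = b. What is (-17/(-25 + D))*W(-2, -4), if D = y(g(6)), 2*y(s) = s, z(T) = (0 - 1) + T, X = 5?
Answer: 0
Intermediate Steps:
z(T) = -1 + T
y(s) = s/2
D = 3 (D = (½)*6 = 3)
W(Z, t) = 0 (W(Z, t) = 5*(-1 + 1) = 5*0 = 0)
(-17/(-25 + D))*W(-2, -4) = (-17/(-25 + 3))*0 = (-17/(-22))*0 = -1/22*(-17)*0 = (17/22)*0 = 0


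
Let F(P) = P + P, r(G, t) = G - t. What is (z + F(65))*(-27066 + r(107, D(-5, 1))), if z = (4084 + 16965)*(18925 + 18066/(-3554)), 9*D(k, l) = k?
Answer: -171702095856906668/15993 ≈ -1.0736e+13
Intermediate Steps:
D(k, l) = k/9
z = 707681945908/1777 (z = 21049*(18925 + 18066*(-1/3554)) = 21049*(18925 - 9033/1777) = 21049*(33620692/1777) = 707681945908/1777 ≈ 3.9825e+8)
F(P) = 2*P
(z + F(65))*(-27066 + r(107, D(-5, 1))) = (707681945908/1777 + 2*65)*(-27066 + (107 - (-5)/9)) = (707681945908/1777 + 130)*(-27066 + (107 - 1*(-5/9))) = 707682176918*(-27066 + (107 + 5/9))/1777 = 707682176918*(-27066 + 968/9)/1777 = (707682176918/1777)*(-242626/9) = -171702095856906668/15993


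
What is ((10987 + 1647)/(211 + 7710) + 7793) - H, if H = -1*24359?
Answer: 254688626/7921 ≈ 32154.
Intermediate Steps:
H = -24359
((10987 + 1647)/(211 + 7710) + 7793) - H = ((10987 + 1647)/(211 + 7710) + 7793) - 1*(-24359) = (12634/7921 + 7793) + 24359 = 61740987/7921 + 24359 = 254688626/7921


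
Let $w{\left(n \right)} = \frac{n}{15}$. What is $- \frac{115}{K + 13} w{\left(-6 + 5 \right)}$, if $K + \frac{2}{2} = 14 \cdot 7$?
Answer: $\frac{23}{330} \approx 0.069697$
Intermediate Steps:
$w{\left(n \right)} = \frac{n}{15}$ ($w{\left(n \right)} = n \frac{1}{15} = \frac{n}{15}$)
$K = 97$ ($K = -1 + 14 \cdot 7 = -1 + 98 = 97$)
$- \frac{115}{K + 13} w{\left(-6 + 5 \right)} = - \frac{115}{97 + 13} \frac{-6 + 5}{15} = - \frac{115}{110} \cdot \frac{1}{15} \left(-1\right) = \left(-115\right) \frac{1}{110} \left(- \frac{1}{15}\right) = \left(- \frac{23}{22}\right) \left(- \frac{1}{15}\right) = \frac{23}{330}$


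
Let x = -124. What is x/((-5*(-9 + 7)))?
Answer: -62/5 ≈ -12.400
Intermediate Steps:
x/((-5*(-9 + 7))) = -124*(-1/(5*(-9 + 7))) = -124/((-5*(-2))) = -124/10 = -124*⅒ = -62/5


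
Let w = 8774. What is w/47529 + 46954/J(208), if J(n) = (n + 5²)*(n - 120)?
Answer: 1205789381/487267308 ≈ 2.4746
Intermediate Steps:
J(n) = (-120 + n)*(25 + n) (J(n) = (n + 25)*(-120 + n) = (25 + n)*(-120 + n) = (-120 + n)*(25 + n))
w/47529 + 46954/J(208) = 8774/47529 + 46954/(-3000 + 208² - 95*208) = 8774*(1/47529) + 46954/(-3000 + 43264 - 19760) = 8774/47529 + 46954/20504 = 8774/47529 + 46954*(1/20504) = 8774/47529 + 23477/10252 = 1205789381/487267308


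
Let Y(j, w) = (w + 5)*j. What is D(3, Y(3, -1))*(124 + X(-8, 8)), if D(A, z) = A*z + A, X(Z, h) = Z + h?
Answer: 4836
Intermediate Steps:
Y(j, w) = j*(5 + w) (Y(j, w) = (5 + w)*j = j*(5 + w))
D(A, z) = A + A*z
D(3, Y(3, -1))*(124 + X(-8, 8)) = (3*(1 + 3*(5 - 1)))*(124 + (-8 + 8)) = (3*(1 + 3*4))*(124 + 0) = (3*(1 + 12))*124 = (3*13)*124 = 39*124 = 4836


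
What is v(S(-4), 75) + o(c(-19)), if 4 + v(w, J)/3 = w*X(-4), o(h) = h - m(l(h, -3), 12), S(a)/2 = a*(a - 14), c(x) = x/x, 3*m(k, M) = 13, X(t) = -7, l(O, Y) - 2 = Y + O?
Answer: -9118/3 ≈ -3039.3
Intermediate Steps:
l(O, Y) = 2 + O + Y (l(O, Y) = 2 + (Y + O) = 2 + (O + Y) = 2 + O + Y)
m(k, M) = 13/3 (m(k, M) = (1/3)*13 = 13/3)
c(x) = 1
S(a) = 2*a*(-14 + a) (S(a) = 2*(a*(a - 14)) = 2*(a*(-14 + a)) = 2*a*(-14 + a))
o(h) = -13/3 + h (o(h) = h - 1*13/3 = h - 13/3 = -13/3 + h)
v(w, J) = -12 - 21*w (v(w, J) = -12 + 3*(w*(-7)) = -12 + 3*(-7*w) = -12 - 21*w)
v(S(-4), 75) + o(c(-19)) = (-12 - 42*(-4)*(-14 - 4)) + (-13/3 + 1) = (-12 - 42*(-4)*(-18)) - 10/3 = (-12 - 21*144) - 10/3 = (-12 - 3024) - 10/3 = -3036 - 10/3 = -9118/3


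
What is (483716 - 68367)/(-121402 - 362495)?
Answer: -415349/483897 ≈ -0.85834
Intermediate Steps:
(483716 - 68367)/(-121402 - 362495) = 415349/(-483897) = 415349*(-1/483897) = -415349/483897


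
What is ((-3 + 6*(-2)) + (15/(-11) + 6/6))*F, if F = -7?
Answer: 1183/11 ≈ 107.55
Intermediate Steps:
((-3 + 6*(-2)) + (15/(-11) + 6/6))*F = ((-3 + 6*(-2)) + (15/(-11) + 6/6))*(-7) = ((-3 - 12) + (15*(-1/11) + 6*(⅙)))*(-7) = (-15 + (-15/11 + 1))*(-7) = (-15 - 4/11)*(-7) = -169/11*(-7) = 1183/11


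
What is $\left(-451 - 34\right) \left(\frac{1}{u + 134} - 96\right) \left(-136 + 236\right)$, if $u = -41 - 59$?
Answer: $\frac{79127750}{17} \approx 4.6546 \cdot 10^{6}$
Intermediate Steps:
$u = -100$ ($u = -41 - 59 = -100$)
$\left(-451 - 34\right) \left(\frac{1}{u + 134} - 96\right) \left(-136 + 236\right) = \left(-451 - 34\right) \left(\frac{1}{-100 + 134} - 96\right) \left(-136 + 236\right) = - 485 \left(\frac{1}{34} - 96\right) 100 = - 485 \left(\left(- \frac{3263}{34}\right) 100\right) = \left(-485\right) \left(- \frac{163150}{17}\right) = \frac{79127750}{17}$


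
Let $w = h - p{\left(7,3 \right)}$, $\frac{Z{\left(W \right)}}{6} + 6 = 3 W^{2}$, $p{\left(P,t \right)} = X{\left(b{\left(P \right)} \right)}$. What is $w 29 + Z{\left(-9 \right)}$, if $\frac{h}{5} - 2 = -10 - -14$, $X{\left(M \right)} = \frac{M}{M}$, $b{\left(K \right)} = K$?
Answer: $2263$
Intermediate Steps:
$X{\left(M \right)} = 1$
$p{\left(P,t \right)} = 1$
$Z{\left(W \right)} = -36 + 18 W^{2}$ ($Z{\left(W \right)} = -36 + 6 \cdot 3 W^{2} = -36 + 18 W^{2}$)
$h = 30$ ($h = 10 + 5 \left(-10 - -14\right) = 10 + 5 \left(-10 + 14\right) = 10 + 5 \cdot 4 = 10 + 20 = 30$)
$w = 29$ ($w = 30 - 1 = 29$)
$w 29 + Z{\left(-9 \right)} = 29 \cdot 29 - \left(36 - 18 \left(-9\right)^{2}\right) = 841 + \left(-36 + 18 \cdot 81\right) = 841 + \left(-36 + 1458\right) = 841 + 1422 = 2263$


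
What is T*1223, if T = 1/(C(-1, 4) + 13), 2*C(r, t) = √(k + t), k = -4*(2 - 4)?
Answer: 15899/166 - 1223*√3/166 ≈ 83.016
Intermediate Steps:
k = 8 (k = -4*(-2) = 8)
C(r, t) = √(8 + t)/2
T = 1/(13 + √3) (T = 1/(√(8 + 4)/2 + 13) = 1/(√12/2 + 13) = 1/((2*√3)/2 + 13) = 1/(√3 + 13) = 1/(13 + √3) ≈ 0.067879)
T*1223 = (13/166 - √3/166)*1223 = 15899/166 - 1223*√3/166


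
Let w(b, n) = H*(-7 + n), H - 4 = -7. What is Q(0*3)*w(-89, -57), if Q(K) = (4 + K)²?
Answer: 3072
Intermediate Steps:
H = -3 (H = 4 - 7 = -3)
w(b, n) = 21 - 3*n (w(b, n) = -3*(-7 + n) = 21 - 3*n)
Q(0*3)*w(-89, -57) = (4 + 0*3)²*(21 - 3*(-57)) = (4 + 0)²*(21 + 171) = 4²*192 = 16*192 = 3072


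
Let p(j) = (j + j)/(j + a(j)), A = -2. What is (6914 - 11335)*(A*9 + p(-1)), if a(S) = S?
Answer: 75157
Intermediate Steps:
p(j) = 1 (p(j) = (j + j)/(j + j) = (2*j)/((2*j)) = (2*j)*(1/(2*j)) = 1)
(6914 - 11335)*(A*9 + p(-1)) = (6914 - 11335)*(-2*9 + 1) = -4421*(-18 + 1) = -4421*(-17) = 75157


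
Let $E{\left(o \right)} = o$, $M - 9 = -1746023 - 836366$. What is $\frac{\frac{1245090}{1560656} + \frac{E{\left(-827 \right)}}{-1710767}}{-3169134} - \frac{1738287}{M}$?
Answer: $\frac{1838526890096634154546207}{2731296297510411168714480} \approx 0.67313$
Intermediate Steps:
$M = -2582380$ ($M = 9 - 2582389 = -2582380$)
$\frac{\frac{1245090}{1560656} + \frac{E{\left(-827 \right)}}{-1710767}}{-3169134} - \frac{1738287}{M} = \frac{\frac{1245090}{1560656} - \frac{827}{-1710767}}{-3169134} - \frac{1738287}{-2582380} = \left(1245090 \cdot \frac{1}{1560656} - - \frac{827}{1710767}\right) \left(- \frac{1}{3169134}\right) - - \frac{1738287}{2582380} = \left(\frac{622545}{780328} + \frac{827}{1710767}\right) \left(- \frac{1}{3169134}\right) + \frac{1738287}{2582380} = \frac{1065674773271}{1334959391576} \left(- \frac{1}{3169134}\right) + \frac{1738287}{2582380} = - \frac{1065674773271}{4230665196462815184} + \frac{1738287}{2582380} = \frac{1838526890096634154546207}{2731296297510411168714480}$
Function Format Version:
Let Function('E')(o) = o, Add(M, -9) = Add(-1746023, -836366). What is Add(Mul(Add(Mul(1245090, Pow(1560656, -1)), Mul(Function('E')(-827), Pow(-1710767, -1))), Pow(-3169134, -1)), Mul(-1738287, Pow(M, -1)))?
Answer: Rational(1838526890096634154546207, 2731296297510411168714480) ≈ 0.67313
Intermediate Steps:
M = -2582380 (M = Add(9, Add(-1746023, -836366)) = Add(9, -2582389) = -2582380)
Add(Mul(Add(Mul(1245090, Pow(1560656, -1)), Mul(Function('E')(-827), Pow(-1710767, -1))), Pow(-3169134, -1)), Mul(-1738287, Pow(M, -1))) = Add(Mul(Add(Mul(1245090, Pow(1560656, -1)), Mul(-827, Pow(-1710767, -1))), Pow(-3169134, -1)), Mul(-1738287, Pow(-2582380, -1))) = Add(Mul(Add(Mul(1245090, Rational(1, 1560656)), Mul(-827, Rational(-1, 1710767))), Rational(-1, 3169134)), Mul(-1738287, Rational(-1, 2582380))) = Add(Mul(Add(Rational(622545, 780328), Rational(827, 1710767)), Rational(-1, 3169134)), Rational(1738287, 2582380)) = Add(Mul(Rational(1065674773271, 1334959391576), Rational(-1, 3169134)), Rational(1738287, 2582380)) = Add(Rational(-1065674773271, 4230665196462815184), Rational(1738287, 2582380)) = Rational(1838526890096634154546207, 2731296297510411168714480)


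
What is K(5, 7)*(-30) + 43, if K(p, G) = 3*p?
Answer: -407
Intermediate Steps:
K(5, 7)*(-30) + 43 = (3*5)*(-30) + 43 = 15*(-30) + 43 = -450 + 43 = -407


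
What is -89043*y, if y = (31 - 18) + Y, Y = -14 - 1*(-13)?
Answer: -1068516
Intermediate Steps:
Y = -1 (Y = -14 + 13 = -1)
y = 12 (y = (31 - 18) - 1 = 13 - 1 = 12)
-89043*y = -89043*12 = -1068516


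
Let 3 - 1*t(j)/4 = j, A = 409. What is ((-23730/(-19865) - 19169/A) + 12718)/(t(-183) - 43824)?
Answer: -20591985803/70003147560 ≈ -0.29416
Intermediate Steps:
t(j) = 12 - 4*j
((-23730/(-19865) - 19169/A) + 12718)/(t(-183) - 43824) = ((-23730/(-19865) - 19169/409) + 12718)/((12 - 4*(-183)) - 43824) = ((-23730*(-1/19865) - 19169*1/409) + 12718)/((12 + 732) - 43824) = ((4746/3973 - 19169/409) + 12718)/(744 - 43824) = (-74217323/1624957 + 12718)/(-43080) = (20591985803/1624957)*(-1/43080) = -20591985803/70003147560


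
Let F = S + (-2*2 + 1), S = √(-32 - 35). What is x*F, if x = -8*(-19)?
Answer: -456 + 152*I*√67 ≈ -456.0 + 1244.2*I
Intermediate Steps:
S = I*√67 (S = √(-67) = I*√67 ≈ 8.1853*I)
x = 152
F = -3 + I*√67 (F = I*√67 + (-2*2 + 1) = I*√67 + (-4 + 1) = I*√67 - 3 = -3 + I*√67 ≈ -3.0 + 8.1853*I)
x*F = 152*(-3 + I*√67) = -456 + 152*I*√67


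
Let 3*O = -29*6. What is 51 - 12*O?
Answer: 747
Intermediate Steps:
O = -58 (O = (-29*6)/3 = (1/3)*(-174) = -58)
51 - 12*O = 51 - 12*(-58) = 51 + 696 = 747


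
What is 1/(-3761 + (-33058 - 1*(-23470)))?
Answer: -1/13349 ≈ -7.4912e-5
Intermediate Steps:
1/(-3761 + (-33058 - 1*(-23470))) = 1/(-3761 + (-33058 + 23470)) = 1/(-3761 - 9588) = 1/(-13349) = -1/13349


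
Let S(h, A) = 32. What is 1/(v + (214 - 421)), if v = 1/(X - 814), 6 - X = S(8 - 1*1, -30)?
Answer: -840/173881 ≈ -0.0048309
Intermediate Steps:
X = -26 (X = 6 - 1*32 = 6 - 32 = -26)
v = -1/840 (v = 1/(-26 - 814) = 1/(-840) = -1/840 ≈ -0.0011905)
1/(v + (214 - 421)) = 1/(-1/840 + (214 - 421)) = 1/(-1/840 - 207) = 1/(-173881/840) = -840/173881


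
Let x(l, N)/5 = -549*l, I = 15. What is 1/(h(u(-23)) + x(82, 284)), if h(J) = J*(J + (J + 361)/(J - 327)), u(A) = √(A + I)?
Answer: (-327*I - 2*√2)/(2*(224737*√2 + 36803519*I)) ≈ -4.4425e-6 + 6.1617e-11*I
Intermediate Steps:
x(l, N) = -2745*l (x(l, N) = 5*(-549*l) = -2745*l)
u(A) = √(15 + A) (u(A) = √(A + 15) = √(15 + A))
h(J) = J*(J + (361 + J)/(-327 + J))
1/(h(u(-23)) + x(82, 284)) = 1/(√(15 - 23)*(361 + (√(15 - 23))² - 326*√(15 - 23))/(-327 + √(15 - 23)) - 2745*82) = 1/(√(-8)*(361 + (√(-8))² - 652*I*√2)/(-327 + √(-8)) - 225090) = 1/((2*I*√2)*(361 + (2*I*√2)² - 652*I*√2)/(-327 + 2*I*√2) - 225090) = 1/((2*I*√2)*(361 - 8 - 652*I*√2)/(-327 + 2*I*√2) - 225090) = 1/((2*I*√2)*(353 - 652*I*√2)/(-327 + 2*I*√2) - 225090) = 1/(2*I*√2*(353 - 652*I*√2)/(-327 + 2*I*√2) - 225090) = 1/(-225090 + 2*I*√2*(353 - 652*I*√2)/(-327 + 2*I*√2))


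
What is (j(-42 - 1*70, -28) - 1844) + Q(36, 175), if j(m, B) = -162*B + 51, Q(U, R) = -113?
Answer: 2630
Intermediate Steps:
j(m, B) = 51 - 162*B
(j(-42 - 1*70, -28) - 1844) + Q(36, 175) = ((51 - 162*(-28)) - 1844) - 113 = ((51 + 4536) - 1844) - 113 = (4587 - 1844) - 113 = 2743 - 113 = 2630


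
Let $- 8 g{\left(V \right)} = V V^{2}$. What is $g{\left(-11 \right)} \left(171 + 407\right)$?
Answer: $\frac{384659}{4} \approx 96165.0$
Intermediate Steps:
$g{\left(V \right)} = - \frac{V^{3}}{8}$ ($g{\left(V \right)} = - \frac{V V^{2}}{8} = - \frac{V^{3}}{8}$)
$g{\left(-11 \right)} \left(171 + 407\right) = - \frac{\left(-11\right)^{3}}{8} \left(171 + 407\right) = \left(- \frac{1}{8}\right) \left(-1331\right) 578 = \frac{1331}{8} \cdot 578 = \frac{384659}{4}$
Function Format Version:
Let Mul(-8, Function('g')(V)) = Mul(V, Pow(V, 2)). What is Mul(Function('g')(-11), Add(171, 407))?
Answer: Rational(384659, 4) ≈ 96165.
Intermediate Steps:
Function('g')(V) = Mul(Rational(-1, 8), Pow(V, 3)) (Function('g')(V) = Mul(Rational(-1, 8), Mul(V, Pow(V, 2))) = Mul(Rational(-1, 8), Pow(V, 3)))
Mul(Function('g')(-11), Add(171, 407)) = Mul(Mul(Rational(-1, 8), Pow(-11, 3)), Add(171, 407)) = Mul(Mul(Rational(-1, 8), -1331), 578) = Mul(Rational(1331, 8), 578) = Rational(384659, 4)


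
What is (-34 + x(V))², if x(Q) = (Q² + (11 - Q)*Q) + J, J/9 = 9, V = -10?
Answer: 3969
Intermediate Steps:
J = 81 (J = 9*9 = 81)
x(Q) = 81 + Q² + Q*(11 - Q) (x(Q) = (Q² + (11 - Q)*Q) + 81 = (Q² + Q*(11 - Q)) + 81 = 81 + Q² + Q*(11 - Q))
(-34 + x(V))² = (-34 + (81 + 11*(-10)))² = (-34 + (81 - 110))² = (-34 - 29)² = (-63)² = 3969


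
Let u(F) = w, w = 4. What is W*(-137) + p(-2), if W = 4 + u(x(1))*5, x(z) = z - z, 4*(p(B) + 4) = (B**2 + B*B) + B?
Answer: -6581/2 ≈ -3290.5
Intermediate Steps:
p(B) = -4 + B**2/2 + B/4 (p(B) = -4 + ((B**2 + B*B) + B)/4 = -4 + ((B**2 + B**2) + B)/4 = -4 + (2*B**2 + B)/4 = -4 + (B + 2*B**2)/4 = -4 + (B**2/2 + B/4) = -4 + B**2/2 + B/4)
x(z) = 0
u(F) = 4
W = 24 (W = 4 + 4*5 = 4 + 20 = 24)
W*(-137) + p(-2) = 24*(-137) + (-4 + (1/2)*(-2)**2 + (1/4)*(-2)) = -3288 + (-4 + (1/2)*4 - 1/2) = -3288 + (-4 + 2 - 1/2) = -3288 - 5/2 = -6581/2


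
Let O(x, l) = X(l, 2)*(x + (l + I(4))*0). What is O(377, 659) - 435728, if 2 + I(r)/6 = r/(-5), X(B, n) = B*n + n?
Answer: 61912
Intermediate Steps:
X(B, n) = n + B*n
I(r) = -12 - 6*r/5 (I(r) = -12 + 6*(r/(-5)) = -12 + 6*(r*(-⅕)) = -12 + 6*(-r/5) = -12 - 6*r/5)
O(x, l) = x*(2 + 2*l) (O(x, l) = (2*(1 + l))*(x + (l + (-12 - 6/5*4))*0) = (2 + 2*l)*(x + (l + (-12 - 24/5))*0) = (2 + 2*l)*(x + (l - 84/5)*0) = (2 + 2*l)*(x + (-84/5 + l)*0) = (2 + 2*l)*(x + 0) = (2 + 2*l)*x = x*(2 + 2*l))
O(377, 659) - 435728 = 2*377*(1 + 659) - 435728 = 2*377*660 - 435728 = 497640 - 435728 = 61912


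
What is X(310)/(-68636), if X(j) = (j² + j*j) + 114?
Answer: -96157/34318 ≈ -2.8019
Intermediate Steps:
X(j) = 114 + 2*j² (X(j) = (j² + j²) + 114 = 2*j² + 114 = 114 + 2*j²)
X(310)/(-68636) = (114 + 2*310²)/(-68636) = (114 + 2*96100)*(-1/68636) = (114 + 192200)*(-1/68636) = 192314*(-1/68636) = -96157/34318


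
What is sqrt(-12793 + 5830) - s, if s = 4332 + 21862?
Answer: -26194 + I*sqrt(6963) ≈ -26194.0 + 83.445*I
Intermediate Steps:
s = 26194
sqrt(-12793 + 5830) - s = sqrt(-12793 + 5830) - 1*26194 = sqrt(-6963) - 26194 = I*sqrt(6963) - 26194 = -26194 + I*sqrt(6963)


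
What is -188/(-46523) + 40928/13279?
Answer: 1906589796/617778917 ≈ 3.0862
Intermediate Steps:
-188/(-46523) + 40928/13279 = -188*(-1/46523) + 40928*(1/13279) = 188/46523 + 40928/13279 = 1906589796/617778917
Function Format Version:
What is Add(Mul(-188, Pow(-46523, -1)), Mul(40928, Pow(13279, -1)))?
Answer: Rational(1906589796, 617778917) ≈ 3.0862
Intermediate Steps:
Add(Mul(-188, Pow(-46523, -1)), Mul(40928, Pow(13279, -1))) = Add(Mul(-188, Rational(-1, 46523)), Mul(40928, Rational(1, 13279))) = Add(Rational(188, 46523), Rational(40928, 13279)) = Rational(1906589796, 617778917)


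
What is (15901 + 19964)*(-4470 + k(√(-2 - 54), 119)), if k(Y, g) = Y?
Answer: -160316550 + 71730*I*√14 ≈ -1.6032e+8 + 2.6839e+5*I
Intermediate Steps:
(15901 + 19964)*(-4470 + k(√(-2 - 54), 119)) = (15901 + 19964)*(-4470 + √(-2 - 54)) = 35865*(-4470 + √(-56)) = 35865*(-4470 + 2*I*√14) = -160316550 + 71730*I*√14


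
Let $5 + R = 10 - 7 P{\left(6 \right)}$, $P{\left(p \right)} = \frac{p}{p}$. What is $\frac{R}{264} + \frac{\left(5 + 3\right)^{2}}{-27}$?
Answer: $- \frac{2825}{1188} \approx -2.3779$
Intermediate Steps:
$P{\left(p \right)} = 1$
$R = -2$ ($R = -5 + \left(10 - 7\right) = -5 + 3 = -2$)
$\frac{R}{264} + \frac{\left(5 + 3\right)^{2}}{-27} = - \frac{2}{264} + \frac{\left(5 + 3\right)^{2}}{-27} = \left(-2\right) \frac{1}{264} + 8^{2} \left(- \frac{1}{27}\right) = - \frac{1}{132} + 64 \left(- \frac{1}{27}\right) = - \frac{1}{132} - \frac{64}{27} = - \frac{2825}{1188}$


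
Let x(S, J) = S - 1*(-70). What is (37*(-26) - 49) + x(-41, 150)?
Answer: -982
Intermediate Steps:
x(S, J) = 70 + S (x(S, J) = S + 70 = 70 + S)
(37*(-26) - 49) + x(-41, 150) = (37*(-26) - 49) + (70 - 41) = (-962 - 49) + 29 = -1011 + 29 = -982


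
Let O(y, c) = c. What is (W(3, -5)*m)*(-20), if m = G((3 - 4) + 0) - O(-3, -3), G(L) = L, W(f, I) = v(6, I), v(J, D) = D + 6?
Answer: -40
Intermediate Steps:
v(J, D) = 6 + D
W(f, I) = 6 + I
m = 2 (m = ((3 - 4) + 0) - 1*(-3) = (-1 + 0) + 3 = -1 + 3 = 2)
(W(3, -5)*m)*(-20) = ((6 - 5)*2)*(-20) = (1*2)*(-20) = 2*(-20) = -40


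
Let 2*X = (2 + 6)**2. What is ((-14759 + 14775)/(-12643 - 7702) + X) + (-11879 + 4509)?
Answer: -149291626/20345 ≈ -7338.0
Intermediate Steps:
X = 32 (X = (2 + 6)**2/2 = (1/2)*8**2 = (1/2)*64 = 32)
((-14759 + 14775)/(-12643 - 7702) + X) + (-11879 + 4509) = ((-14759 + 14775)/(-12643 - 7702) + 32) + (-11879 + 4509) = (16/(-20345) + 32) - 7370 = (16*(-1/20345) + 32) - 7370 = (-16/20345 + 32) - 7370 = 651024/20345 - 7370 = -149291626/20345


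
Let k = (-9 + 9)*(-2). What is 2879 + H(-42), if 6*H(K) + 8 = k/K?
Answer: 8633/3 ≈ 2877.7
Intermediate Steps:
k = 0 (k = 0*(-2) = 0)
H(K) = -4/3 (H(K) = -4/3 + (0/K)/6 = -4/3 + (⅙)*0 = -4/3 + 0 = -4/3)
2879 + H(-42) = 2879 - 4/3 = 8633/3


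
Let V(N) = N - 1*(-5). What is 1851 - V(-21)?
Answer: 1867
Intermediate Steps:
V(N) = 5 + N (V(N) = N + 5 = 5 + N)
1851 - V(-21) = 1851 - (5 - 21) = 1851 - 1*(-16) = 1851 + 16 = 1867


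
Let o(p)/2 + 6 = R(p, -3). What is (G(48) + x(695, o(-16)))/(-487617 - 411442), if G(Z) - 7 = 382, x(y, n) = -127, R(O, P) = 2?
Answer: -262/899059 ≈ -0.00029142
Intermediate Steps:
o(p) = -8 (o(p) = -12 + 2*2 = -12 + 4 = -8)
G(Z) = 389 (G(Z) = 7 + 382 = 389)
(G(48) + x(695, o(-16)))/(-487617 - 411442) = (389 - 127)/(-487617 - 411442) = 262/(-899059) = 262*(-1/899059) = -262/899059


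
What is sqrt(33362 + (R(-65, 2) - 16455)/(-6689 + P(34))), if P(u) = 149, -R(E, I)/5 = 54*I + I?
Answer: sqrt(14270573319)/654 ≈ 182.66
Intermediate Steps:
R(E, I) = -275*I (R(E, I) = -5*(54*I + I) = -275*I)
sqrt(33362 + (R(-65, 2) - 16455)/(-6689 + P(34))) = sqrt(33362 + (-275*2 - 16455)/(-6689 + 149)) = sqrt(33362 + (-550 - 16455)/(-6540)) = sqrt(33362 - 17005*(-1/6540)) = sqrt(33362 + 3401/1308) = sqrt(43640897/1308) = sqrt(14270573319)/654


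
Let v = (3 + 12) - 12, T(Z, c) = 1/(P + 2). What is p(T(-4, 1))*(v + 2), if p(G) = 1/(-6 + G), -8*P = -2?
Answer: -9/10 ≈ -0.90000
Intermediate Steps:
P = ¼ (P = -⅛*(-2) = ¼ ≈ 0.25000)
T(Z, c) = 4/9 (T(Z, c) = 1/(¼ + 2) = 1/(9/4) = 4/9)
v = 3 (v = 15 - 12 = 3)
p(T(-4, 1))*(v + 2) = (3 + 2)/(-6 + 4/9) = 5/(-50/9) = -9/50*5 = -9/10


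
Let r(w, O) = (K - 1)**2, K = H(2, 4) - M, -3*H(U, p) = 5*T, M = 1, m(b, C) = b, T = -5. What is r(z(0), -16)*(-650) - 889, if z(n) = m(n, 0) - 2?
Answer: -242651/9 ≈ -26961.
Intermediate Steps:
H(U, p) = 25/3 (H(U, p) = -5*(-5)/3 = -1/3*(-25) = 25/3)
z(n) = -2 + n (z(n) = n - 2 = -2 + n)
K = 22/3 (K = 25/3 - 1*1 = 25/3 - 1 = 22/3 ≈ 7.3333)
r(w, O) = 361/9 (r(w, O) = (22/3 - 1)**2 = (19/3)**2 = 361/9)
r(z(0), -16)*(-650) - 889 = (361/9)*(-650) - 889 = -234650/9 - 889 = -242651/9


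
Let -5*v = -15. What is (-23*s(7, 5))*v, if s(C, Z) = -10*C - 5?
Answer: 5175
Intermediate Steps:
v = 3 (v = -⅕*(-15) = 3)
s(C, Z) = -5 - 10*C
(-23*s(7, 5))*v = -23*(-5 - 10*7)*3 = -23*(-5 - 70)*3 = -23*(-75)*3 = 1725*3 = 5175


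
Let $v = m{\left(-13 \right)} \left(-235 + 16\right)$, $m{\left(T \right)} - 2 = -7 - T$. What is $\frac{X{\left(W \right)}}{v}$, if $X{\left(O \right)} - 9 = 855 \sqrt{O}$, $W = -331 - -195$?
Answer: $- \frac{3}{584} - \frac{285 i \sqrt{34}}{292} \approx -0.005137 - 5.6912 i$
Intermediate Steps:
$W = -136$ ($W = -331 + 195 = -136$)
$X{\left(O \right)} = 9 + 855 \sqrt{O}$
$m{\left(T \right)} = -5 - T$ ($m{\left(T \right)} = 2 - \left(7 + T\right) = -5 - T$)
$v = -1752$ ($v = \left(-5 - -13\right) \left(-235 + 16\right) = \left(-5 + 13\right) \left(-219\right) = 8 \left(-219\right) = -1752$)
$\frac{X{\left(W \right)}}{v} = \frac{9 + 855 \sqrt{-136}}{-1752} = \left(9 + 855 \cdot 2 i \sqrt{34}\right) \left(- \frac{1}{1752}\right) = \left(9 + 1710 i \sqrt{34}\right) \left(- \frac{1}{1752}\right) = - \frac{3}{584} - \frac{285 i \sqrt{34}}{292}$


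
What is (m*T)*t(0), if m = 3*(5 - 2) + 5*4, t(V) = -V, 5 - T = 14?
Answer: 0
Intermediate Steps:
T = -9 (T = 5 - 1*14 = 5 - 14 = -9)
m = 29 (m = 3*3 + 20 = 9 + 20 = 29)
(m*T)*t(0) = (29*(-9))*(-1*0) = -261*0 = 0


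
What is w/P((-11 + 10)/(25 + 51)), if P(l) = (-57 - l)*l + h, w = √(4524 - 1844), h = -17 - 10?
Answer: -11552*√670/151621 ≈ -1.9721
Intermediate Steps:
h = -27
w = 2*√670 (w = √2680 = 2*√670 ≈ 51.769)
P(l) = -27 + l*(-57 - l) (P(l) = (-57 - l)*l - 27 = l*(-57 - l) - 27 = -27 + l*(-57 - l))
w/P((-11 + 10)/(25 + 51)) = (2*√670)/(-27 - ((-11 + 10)/(25 + 51))² - 57*(-11 + 10)/(25 + 51)) = (2*√670)/(-27 - (-1/76)² - (-57)/76) = (2*√670)/(-27 - (-1*1/76)² - (-57)/76) = (2*√670)/(-27 - (-1/76)² - 57*(-1/76)) = (2*√670)/(-27 - 1*1/5776 + ¾) = (2*√670)/(-27 - 1/5776 + ¾) = (2*√670)/(-151621/5776) = (2*√670)*(-5776/151621) = -11552*√670/151621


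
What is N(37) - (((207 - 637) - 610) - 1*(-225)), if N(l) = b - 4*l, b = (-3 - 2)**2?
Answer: 692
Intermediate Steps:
b = 25 (b = (-5)**2 = 25)
N(l) = 25 - 4*l
N(37) - (((207 - 637) - 610) - 1*(-225)) = (25 - 4*37) - (((207 - 637) - 610) - 1*(-225)) = (25 - 148) - ((-430 - 610) + 225) = -123 - (-1040 + 225) = -123 - 1*(-815) = -123 + 815 = 692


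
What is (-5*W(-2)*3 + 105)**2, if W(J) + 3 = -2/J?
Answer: 18225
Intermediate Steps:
W(J) = -3 - 2/J
(-5*W(-2)*3 + 105)**2 = (-5*(-3 - 2/(-2))*3 + 105)**2 = (-5*(-3 - 2*(-1/2))*3 + 105)**2 = (-5*(-3 + 1)*3 + 105)**2 = (-5*(-2)*3 + 105)**2 = (10*3 + 105)**2 = (30 + 105)**2 = 135**2 = 18225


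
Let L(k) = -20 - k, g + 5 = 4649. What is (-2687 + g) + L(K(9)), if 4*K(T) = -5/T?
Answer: 69737/36 ≈ 1937.1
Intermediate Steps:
g = 4644 (g = -5 + 4649 = 4644)
K(T) = -5/(4*T) (K(T) = (-5/T)/4 = -5/(4*T))
(-2687 + g) + L(K(9)) = (-2687 + 4644) + (-20 - (-5)/(4*9)) = 1957 + (-20 - (-5)/(4*9)) = 1957 + (-20 - 1*(-5/36)) = 1957 + (-20 + 5/36) = 1957 - 715/36 = 69737/36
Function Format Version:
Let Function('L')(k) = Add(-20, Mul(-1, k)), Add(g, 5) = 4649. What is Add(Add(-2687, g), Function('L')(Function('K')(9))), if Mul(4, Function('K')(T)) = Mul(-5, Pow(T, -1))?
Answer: Rational(69737, 36) ≈ 1937.1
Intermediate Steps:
g = 4644 (g = Add(-5, 4649) = 4644)
Function('K')(T) = Mul(Rational(-5, 4), Pow(T, -1)) (Function('K')(T) = Mul(Rational(1, 4), Mul(-5, Pow(T, -1))) = Mul(Rational(-5, 4), Pow(T, -1)))
Add(Add(-2687, g), Function('L')(Function('K')(9))) = Add(Add(-2687, 4644), Add(-20, Mul(-1, Mul(Rational(-5, 4), Pow(9, -1))))) = Add(1957, Add(-20, Mul(-1, Mul(Rational(-5, 4), Rational(1, 9))))) = Add(1957, Add(-20, Mul(-1, Rational(-5, 36)))) = Add(1957, Add(-20, Rational(5, 36))) = Add(1957, Rational(-715, 36)) = Rational(69737, 36)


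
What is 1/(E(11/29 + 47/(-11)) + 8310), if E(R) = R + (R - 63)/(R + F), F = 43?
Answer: 3979525/33047551659 ≈ 0.00012042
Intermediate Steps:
E(R) = R + (-63 + R)/(43 + R) (E(R) = R + (R - 63)/(R + 43) = R + (-63 + R)/(43 + R))
1/(E(11/29 + 47/(-11)) + 8310) = 1/((-63 + (11/29 + 47/(-11))**2 + 44*(11/29 + 47/(-11)))/(43 + (11/29 + 47/(-11))) + 8310) = 1/((-63 + (11*(1/29) + 47*(-1/11))**2 + 44*(11*(1/29) + 47*(-1/11)))/(43 + (11*(1/29) + 47*(-1/11))) + 8310) = 1/((-63 + (11/29 - 47/11)**2 + 44*(11/29 - 47/11))/(43 + (11/29 - 47/11)) + 8310) = 1/((-63 + (-1242/319)**2 + 44*(-1242/319))/(43 - 1242/319) + 8310) = 1/((-63 + 1542564/101761 - 4968/29)/(12475/319) + 8310) = 1/((319/12475)*(-22301091/101761) + 8310) = 1/(-22301091/3979525 + 8310) = 1/(33047551659/3979525) = 3979525/33047551659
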